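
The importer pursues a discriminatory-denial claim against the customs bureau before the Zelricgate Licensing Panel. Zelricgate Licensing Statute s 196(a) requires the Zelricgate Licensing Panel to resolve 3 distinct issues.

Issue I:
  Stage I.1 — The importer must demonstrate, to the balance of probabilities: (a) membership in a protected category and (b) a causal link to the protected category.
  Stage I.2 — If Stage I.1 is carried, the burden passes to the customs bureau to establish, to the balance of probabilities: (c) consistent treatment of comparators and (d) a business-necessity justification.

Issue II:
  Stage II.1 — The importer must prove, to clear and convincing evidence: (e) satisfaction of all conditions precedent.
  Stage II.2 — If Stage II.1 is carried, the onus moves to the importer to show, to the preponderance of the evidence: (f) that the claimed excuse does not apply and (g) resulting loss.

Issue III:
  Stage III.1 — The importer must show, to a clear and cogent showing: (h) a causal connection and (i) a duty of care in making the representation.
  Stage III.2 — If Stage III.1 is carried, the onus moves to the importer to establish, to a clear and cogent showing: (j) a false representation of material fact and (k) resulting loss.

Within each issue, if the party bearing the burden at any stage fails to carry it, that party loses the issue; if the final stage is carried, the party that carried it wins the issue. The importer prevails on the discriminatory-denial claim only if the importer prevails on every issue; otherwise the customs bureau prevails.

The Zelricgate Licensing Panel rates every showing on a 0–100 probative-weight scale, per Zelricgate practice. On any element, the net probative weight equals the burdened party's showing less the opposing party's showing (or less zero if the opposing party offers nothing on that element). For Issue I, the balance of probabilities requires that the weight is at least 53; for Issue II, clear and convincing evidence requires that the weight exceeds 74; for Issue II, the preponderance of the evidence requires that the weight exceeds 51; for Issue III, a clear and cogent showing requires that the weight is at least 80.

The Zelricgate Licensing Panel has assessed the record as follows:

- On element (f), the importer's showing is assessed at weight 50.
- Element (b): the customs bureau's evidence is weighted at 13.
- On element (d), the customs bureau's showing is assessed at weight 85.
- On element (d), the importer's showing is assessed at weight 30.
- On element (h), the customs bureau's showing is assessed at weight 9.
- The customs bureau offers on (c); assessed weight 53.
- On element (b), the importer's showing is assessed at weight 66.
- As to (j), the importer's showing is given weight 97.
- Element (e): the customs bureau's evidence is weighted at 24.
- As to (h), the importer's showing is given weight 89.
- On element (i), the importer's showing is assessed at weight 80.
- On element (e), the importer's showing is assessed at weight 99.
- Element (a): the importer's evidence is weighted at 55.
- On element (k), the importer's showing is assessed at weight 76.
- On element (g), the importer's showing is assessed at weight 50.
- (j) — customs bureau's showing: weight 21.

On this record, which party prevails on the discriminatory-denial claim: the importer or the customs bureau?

— Issue I —
At Stage I.1 the importer must meet the balance of probabilities (weight is at least 53): on (a) the weight is 55, ≥ 53, so (a) meets the standard; on (b) the weight is 66 less the opposing 13 gives net 53, which does reach 53, so (b) meets the standard.
  Stage I.1 carried; the burden shifts to the customs bureau.
At Stage I.2 the customs bureau must meet the balance of probabilities (weight is at least 53): on (c) the weight is 53, which does reach 53, so (c) meets the standard; on (d) the weight is 85 less the opposing 30 gives net 55, ≥ 53, so (d) meets the standard.
  Stage I.2 carried; the final stage is satisfied.
All stages carried — the customs bureau prevails on this issue.
— Issue II —
Stage II.1 (importer, clear and convincing evidence, weight exceeds 74): (e) net 99−24=75 > 74 — meets.
  Stage II.1 is satisfied; the importer continues to bear the burden.
Stage II.2 (importer, the preponderance of the evidence, weight exceeds 51): (f) 50 ≤ 51 — fails; (g) 50 ≤ 51 — fails.
  Stage II.2 not carried; the importer fails its burden.
The analysis ends at Stage II.2; the customs bureau prevails on this issue.
— Issue III —
Stage III.1 (importer, a clear and cogent showing, weight is at least 80): (h) net 89−9=80 ≥ 80 — meets; (i) 80 ≥ 80 — meets.
  All elements met. The importer retains the burden for Stage III.2.
Stage III.2 (importer, a clear and cogent showing, weight is at least 80): (j) net 97−21=76 < 80 — fails; (k) 76 < 80 — fails.
  The importer does not carry Stage III.2.
The customs bureau prevails on this issue.
Per-issue: Issue I → customs bureau; Issue II → customs bureau; Issue III → customs bureau. The importer must prevail on every issue; overall, the customs bureau prevails.

customs bureau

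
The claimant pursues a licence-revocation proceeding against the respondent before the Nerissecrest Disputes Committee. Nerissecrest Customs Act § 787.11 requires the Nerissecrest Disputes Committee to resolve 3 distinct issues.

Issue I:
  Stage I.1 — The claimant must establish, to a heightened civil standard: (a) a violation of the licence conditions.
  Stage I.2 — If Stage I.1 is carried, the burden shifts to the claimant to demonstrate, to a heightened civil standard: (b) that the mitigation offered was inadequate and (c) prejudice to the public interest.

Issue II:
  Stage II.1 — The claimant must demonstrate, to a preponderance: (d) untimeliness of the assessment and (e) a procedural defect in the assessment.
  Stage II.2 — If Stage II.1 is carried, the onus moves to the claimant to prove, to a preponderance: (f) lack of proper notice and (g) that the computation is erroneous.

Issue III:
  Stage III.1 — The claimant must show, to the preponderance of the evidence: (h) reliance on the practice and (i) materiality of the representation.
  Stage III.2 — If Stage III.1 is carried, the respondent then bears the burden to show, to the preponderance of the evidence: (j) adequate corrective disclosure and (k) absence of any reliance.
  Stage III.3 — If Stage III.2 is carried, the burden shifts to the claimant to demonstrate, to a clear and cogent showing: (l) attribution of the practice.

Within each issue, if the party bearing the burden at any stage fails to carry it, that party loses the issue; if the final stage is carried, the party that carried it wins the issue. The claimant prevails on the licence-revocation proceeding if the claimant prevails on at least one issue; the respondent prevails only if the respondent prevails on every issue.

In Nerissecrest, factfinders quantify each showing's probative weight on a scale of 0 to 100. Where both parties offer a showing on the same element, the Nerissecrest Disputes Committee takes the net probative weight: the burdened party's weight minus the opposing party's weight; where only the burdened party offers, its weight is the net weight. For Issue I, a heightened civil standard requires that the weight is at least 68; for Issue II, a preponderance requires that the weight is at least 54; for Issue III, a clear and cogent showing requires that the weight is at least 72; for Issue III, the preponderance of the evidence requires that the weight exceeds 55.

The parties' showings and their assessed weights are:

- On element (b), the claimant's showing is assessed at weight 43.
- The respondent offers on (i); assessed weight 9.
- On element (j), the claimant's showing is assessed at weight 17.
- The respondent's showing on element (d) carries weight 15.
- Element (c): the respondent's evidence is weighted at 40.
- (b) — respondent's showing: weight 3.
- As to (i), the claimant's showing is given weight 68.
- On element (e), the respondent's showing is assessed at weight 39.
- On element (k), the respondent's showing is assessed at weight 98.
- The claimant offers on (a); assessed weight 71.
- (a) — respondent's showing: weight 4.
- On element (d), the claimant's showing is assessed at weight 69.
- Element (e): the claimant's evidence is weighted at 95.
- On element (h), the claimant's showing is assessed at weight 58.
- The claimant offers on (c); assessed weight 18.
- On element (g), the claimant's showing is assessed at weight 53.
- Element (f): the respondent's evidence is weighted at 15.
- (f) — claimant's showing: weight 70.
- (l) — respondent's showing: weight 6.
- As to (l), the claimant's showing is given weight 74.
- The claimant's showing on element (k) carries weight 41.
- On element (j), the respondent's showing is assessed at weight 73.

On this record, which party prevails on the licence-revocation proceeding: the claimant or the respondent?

— Issue I —
Stage I.1 — burden on claimant; standard: a heightened civil standard (weight is at least 68).
    (a): 71 − 4 = 67 < 68 [not met]
  Stage I.1 not carried; the claimant fails its burden.
The analysis ends at Stage I.1; the respondent prevails on this issue.
— Issue II —
Stage II.1 (claimant, a preponderance, weight is at least 54): (d) net 69−15=54 ≥ 54 — meets; (e) net 95−39=56 ≥ 54 — meets.
  Stage II.1 carried; the burden remains with the claimant.
Stage II.2 (claimant, a preponderance, weight is at least 54): (f) net 70−15=55 ≥ 54 — meets; (g) 53 < 54 — fails.
  Not every element is met, so the claimant fails to carry Stage II.2.
So the respondent prevails on this issue.
— Issue III —
At Stage III.1 the claimant must meet the preponderance of the evidence (weight exceeds 55): on (h) the weight is 58, which does exceed 55, so (h) meets the standard; on (i) the weight is 68 less the opposing 9 gives net 59, which does exceed 55, so (i) meets the standard.
  Stage III.1 is satisfied; the onus moves to the respondent.
At Stage III.2 the respondent must meet the preponderance of the evidence (weight exceeds 55): on (j) the weight is 73 less the opposing 17 gives net 56, > 55, so (j) meets the standard; on (k) the weight is 98 less the opposing 41 gives net 57, which does exceed 55, so (k) meets the standard.
  Stage III.2 is satisfied; the onus moves to the claimant.
At Stage III.3 the claimant must meet a clear and cogent showing (weight is at least 72): on (l) the weight is 74 less the opposing 6 gives net 68, < 72, so (l) does not meet the standard.
  Stage III.3 not carried; the claimant fails its burden.
The analysis ends at Stage III.3; the respondent prevails on this issue.
Per-issue: Issue I → respondent; Issue II → respondent; Issue III → respondent. The claimant must prevail on at least one issue; overall, the respondent prevails.

respondent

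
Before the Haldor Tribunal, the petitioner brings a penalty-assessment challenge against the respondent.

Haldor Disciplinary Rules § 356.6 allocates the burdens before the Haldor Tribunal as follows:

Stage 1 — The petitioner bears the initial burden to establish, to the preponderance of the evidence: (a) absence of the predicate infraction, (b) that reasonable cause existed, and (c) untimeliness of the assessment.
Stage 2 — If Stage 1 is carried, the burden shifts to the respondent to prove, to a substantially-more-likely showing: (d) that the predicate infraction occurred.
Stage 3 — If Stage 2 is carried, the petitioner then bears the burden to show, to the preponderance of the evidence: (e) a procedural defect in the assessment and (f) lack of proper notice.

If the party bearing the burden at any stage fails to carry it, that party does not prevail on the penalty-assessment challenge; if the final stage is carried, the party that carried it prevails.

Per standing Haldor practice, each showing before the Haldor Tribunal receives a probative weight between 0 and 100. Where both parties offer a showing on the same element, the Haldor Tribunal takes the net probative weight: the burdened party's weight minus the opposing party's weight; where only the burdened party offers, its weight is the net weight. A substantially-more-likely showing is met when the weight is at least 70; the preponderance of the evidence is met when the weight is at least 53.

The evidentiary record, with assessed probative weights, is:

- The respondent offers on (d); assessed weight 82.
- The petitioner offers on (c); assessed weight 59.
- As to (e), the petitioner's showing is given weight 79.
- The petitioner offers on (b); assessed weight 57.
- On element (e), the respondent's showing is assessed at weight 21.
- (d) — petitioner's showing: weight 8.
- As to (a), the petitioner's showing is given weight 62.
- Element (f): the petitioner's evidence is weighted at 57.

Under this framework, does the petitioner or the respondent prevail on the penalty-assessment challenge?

petitioner

Stage 1 — burden on petitioner; standard: the preponderance of the evidence (weight is at least 53).
    (a): 62 ≥ 53 [met]
    (b): 57 ≥ 53 [met]
    (c): 59 ≥ 53 [met]
  All elements met. The burden passes to the respondent.
Stage 2 — burden on respondent; standard: a substantially-more-likely showing (weight is at least 70).
    (d): 82 − 8 = 74 ≥ 70 [met]
  The respondent carries Stage 2; the petitioner now bears the burden.
Stage 3 — burden on petitioner; standard: the preponderance of the evidence (weight is at least 53).
    (e): 79 − 21 = 58 ≥ 53 [met]
    (f): 57 ≥ 53 [met]
  All elements met at the final stage.
Every stage carried; the petitioner prevails.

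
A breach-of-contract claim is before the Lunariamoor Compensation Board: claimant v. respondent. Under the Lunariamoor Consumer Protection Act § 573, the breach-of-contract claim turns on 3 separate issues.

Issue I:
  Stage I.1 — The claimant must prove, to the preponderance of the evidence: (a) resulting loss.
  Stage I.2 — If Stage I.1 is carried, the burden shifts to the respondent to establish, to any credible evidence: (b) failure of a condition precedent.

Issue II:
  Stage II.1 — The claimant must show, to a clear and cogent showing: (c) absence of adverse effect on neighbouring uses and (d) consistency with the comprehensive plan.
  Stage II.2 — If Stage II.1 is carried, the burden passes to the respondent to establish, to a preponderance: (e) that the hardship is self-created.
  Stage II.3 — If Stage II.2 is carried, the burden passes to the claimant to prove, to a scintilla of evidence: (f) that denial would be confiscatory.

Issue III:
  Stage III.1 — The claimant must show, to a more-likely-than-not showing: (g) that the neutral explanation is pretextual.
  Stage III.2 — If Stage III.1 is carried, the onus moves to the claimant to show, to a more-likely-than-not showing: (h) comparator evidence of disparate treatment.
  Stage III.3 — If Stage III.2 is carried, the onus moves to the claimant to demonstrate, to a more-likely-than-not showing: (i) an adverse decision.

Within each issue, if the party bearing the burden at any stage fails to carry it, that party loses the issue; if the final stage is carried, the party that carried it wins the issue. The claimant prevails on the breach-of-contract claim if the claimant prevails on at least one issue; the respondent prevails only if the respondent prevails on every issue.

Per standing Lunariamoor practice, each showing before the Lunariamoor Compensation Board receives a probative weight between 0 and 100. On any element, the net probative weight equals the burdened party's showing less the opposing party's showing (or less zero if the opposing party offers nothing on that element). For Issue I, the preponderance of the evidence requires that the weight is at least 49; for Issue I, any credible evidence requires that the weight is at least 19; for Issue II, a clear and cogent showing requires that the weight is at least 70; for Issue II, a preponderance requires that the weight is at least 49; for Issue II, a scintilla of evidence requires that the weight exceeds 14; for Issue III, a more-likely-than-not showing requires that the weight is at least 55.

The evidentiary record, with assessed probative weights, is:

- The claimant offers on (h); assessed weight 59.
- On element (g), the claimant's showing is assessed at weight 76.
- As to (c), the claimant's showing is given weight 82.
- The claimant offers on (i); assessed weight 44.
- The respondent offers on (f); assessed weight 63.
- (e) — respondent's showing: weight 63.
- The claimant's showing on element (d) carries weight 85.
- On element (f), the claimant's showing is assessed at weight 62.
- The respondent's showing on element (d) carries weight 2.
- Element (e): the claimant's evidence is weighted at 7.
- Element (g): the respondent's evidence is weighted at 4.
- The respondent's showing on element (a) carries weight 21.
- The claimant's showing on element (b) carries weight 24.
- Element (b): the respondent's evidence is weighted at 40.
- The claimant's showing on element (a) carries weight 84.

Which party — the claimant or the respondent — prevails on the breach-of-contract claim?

— Issue I —
At Stage I.1 the claimant must meet the preponderance of the evidence (weight is at least 49): on (a) the weight is 84 less the opposing 21 gives net 63, ≥ 49, so (a) meets the standard.
  The claimant carries Stage I.1; the respondent now bears the burden.
At Stage I.2 the respondent must meet any credible evidence (weight is at least 19): on (b) the weight is 40 less the opposing 24 gives net 16, < 19, so (b) does not meet the standard.
  Stage I.2 not carried; the respondent fails its burden.
The claimant prevails on this issue.
— Issue II —
Stage II.1 — burden on claimant; standard: a clear and cogent showing (weight is at least 70).
    (c): 82 ≥ 70 [met]
    (d): 85 − 2 = 83 ≥ 70 [met]
  Stage II.1 carried; the burden shifts to the respondent.
Stage II.2 — burden on respondent; standard: a preponderance (weight is at least 49).
    (e): 63 − 7 = 56 ≥ 49 [met]
  Stage II.2 carried; the burden shifts to the claimant.
Stage II.3 — burden on claimant; standard: a scintilla of evidence (weight exceeds 14).
    (f): 62 − 63 = -1 ≤ 14 [not met]
  Stage II.3 not carried; the claimant fails its burden.
So the respondent prevails on this issue.
— Issue III —
Stage III.1 — burden on claimant; standard: a more-likely-than-not showing (weight is at least 55).
    (g): 76 − 4 = 72 ≥ 55 [met]
  Stage III.1 carried; the burden remains with the claimant.
Stage III.2 — burden on claimant; standard: a more-likely-than-not showing (weight is at least 55).
    (h): 59 ≥ 55 [met]
  Stage III.2 carried; the burden remains with the claimant.
Stage III.3 — burden on claimant; standard: a more-likely-than-not showing (weight is at least 55).
    (i): 44 < 55 [not met]
  Stage III.3 not carried; the claimant fails its burden.
So the respondent prevails on this issue.
Per-issue: Issue I → claimant; Issue II → respondent; Issue III → respondent. The claimant must prevail on at least one issue; overall, the claimant prevails.

claimant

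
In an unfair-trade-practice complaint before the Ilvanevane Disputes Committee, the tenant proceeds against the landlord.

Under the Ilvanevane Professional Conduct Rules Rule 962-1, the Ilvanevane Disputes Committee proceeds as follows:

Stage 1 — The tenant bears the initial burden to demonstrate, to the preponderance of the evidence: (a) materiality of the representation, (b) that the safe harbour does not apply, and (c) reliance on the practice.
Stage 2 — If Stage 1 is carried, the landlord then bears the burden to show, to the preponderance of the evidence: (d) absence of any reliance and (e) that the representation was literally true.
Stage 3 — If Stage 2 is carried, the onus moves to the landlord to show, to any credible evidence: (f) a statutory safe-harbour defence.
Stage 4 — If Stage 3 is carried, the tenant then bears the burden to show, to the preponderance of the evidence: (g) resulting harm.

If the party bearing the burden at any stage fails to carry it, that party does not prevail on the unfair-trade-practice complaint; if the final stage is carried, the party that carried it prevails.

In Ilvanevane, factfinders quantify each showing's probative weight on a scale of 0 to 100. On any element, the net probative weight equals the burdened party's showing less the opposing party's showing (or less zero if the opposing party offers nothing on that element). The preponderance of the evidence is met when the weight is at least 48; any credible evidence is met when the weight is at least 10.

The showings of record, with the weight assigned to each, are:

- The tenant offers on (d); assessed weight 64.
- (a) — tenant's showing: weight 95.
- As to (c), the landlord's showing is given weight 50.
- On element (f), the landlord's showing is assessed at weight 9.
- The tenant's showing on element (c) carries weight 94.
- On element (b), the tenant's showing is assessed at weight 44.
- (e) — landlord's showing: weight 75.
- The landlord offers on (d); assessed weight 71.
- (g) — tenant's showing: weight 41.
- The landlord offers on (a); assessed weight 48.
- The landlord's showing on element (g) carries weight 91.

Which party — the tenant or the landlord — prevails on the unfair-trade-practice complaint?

landlord

Stage 1 (tenant, the preponderance of the evidence, weight is at least 48): (a) net 95−48=47 < 48 — fails; (b) 44 < 48 — fails; (c) net 94−50=44 < 48 — fails.
  Stage 1 not carried; the tenant fails its burden.
The landlord prevails.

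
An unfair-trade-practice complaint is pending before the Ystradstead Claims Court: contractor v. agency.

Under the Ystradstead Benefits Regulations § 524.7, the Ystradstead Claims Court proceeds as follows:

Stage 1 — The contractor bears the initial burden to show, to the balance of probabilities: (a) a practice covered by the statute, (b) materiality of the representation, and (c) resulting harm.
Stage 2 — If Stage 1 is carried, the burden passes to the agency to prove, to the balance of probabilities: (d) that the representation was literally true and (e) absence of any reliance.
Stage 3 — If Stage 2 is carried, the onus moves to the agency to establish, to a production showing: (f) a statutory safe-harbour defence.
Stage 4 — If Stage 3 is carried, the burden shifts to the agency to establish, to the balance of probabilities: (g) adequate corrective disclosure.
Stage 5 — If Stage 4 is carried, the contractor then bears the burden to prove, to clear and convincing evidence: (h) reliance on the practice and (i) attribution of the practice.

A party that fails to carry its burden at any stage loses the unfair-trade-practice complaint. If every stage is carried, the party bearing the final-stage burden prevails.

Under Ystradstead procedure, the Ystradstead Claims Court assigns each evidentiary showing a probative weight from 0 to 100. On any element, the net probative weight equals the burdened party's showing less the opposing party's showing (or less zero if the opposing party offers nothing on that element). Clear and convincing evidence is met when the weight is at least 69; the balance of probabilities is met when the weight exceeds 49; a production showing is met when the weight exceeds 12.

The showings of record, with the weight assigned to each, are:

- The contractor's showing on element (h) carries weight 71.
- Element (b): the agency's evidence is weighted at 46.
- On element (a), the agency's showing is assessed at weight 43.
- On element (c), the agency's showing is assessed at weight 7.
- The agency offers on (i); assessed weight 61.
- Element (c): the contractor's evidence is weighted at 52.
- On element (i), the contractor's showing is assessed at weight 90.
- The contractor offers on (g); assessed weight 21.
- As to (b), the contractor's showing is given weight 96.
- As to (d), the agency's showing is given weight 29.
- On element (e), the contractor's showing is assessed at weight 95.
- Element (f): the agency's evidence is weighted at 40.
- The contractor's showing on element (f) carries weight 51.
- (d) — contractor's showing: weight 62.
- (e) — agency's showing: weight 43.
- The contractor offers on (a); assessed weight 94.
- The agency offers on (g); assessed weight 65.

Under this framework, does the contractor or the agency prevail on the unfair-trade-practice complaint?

At Stage 1 the contractor must meet the balance of probabilities (weight exceeds 49): on (a) the weight is 94 less the opposing 43 gives net 51, > 49, so (a) meets the standard; on (b) the weight is 96 less the opposing 46 gives net 50, > 49, so (b) meets the standard; on (c) the weight is 52 less the opposing 7 gives net 45, ≤ 49, so (c) does not meet the standard.
  The contractor does not carry Stage 1.
The analysis ends at Stage 1; the agency prevails.

agency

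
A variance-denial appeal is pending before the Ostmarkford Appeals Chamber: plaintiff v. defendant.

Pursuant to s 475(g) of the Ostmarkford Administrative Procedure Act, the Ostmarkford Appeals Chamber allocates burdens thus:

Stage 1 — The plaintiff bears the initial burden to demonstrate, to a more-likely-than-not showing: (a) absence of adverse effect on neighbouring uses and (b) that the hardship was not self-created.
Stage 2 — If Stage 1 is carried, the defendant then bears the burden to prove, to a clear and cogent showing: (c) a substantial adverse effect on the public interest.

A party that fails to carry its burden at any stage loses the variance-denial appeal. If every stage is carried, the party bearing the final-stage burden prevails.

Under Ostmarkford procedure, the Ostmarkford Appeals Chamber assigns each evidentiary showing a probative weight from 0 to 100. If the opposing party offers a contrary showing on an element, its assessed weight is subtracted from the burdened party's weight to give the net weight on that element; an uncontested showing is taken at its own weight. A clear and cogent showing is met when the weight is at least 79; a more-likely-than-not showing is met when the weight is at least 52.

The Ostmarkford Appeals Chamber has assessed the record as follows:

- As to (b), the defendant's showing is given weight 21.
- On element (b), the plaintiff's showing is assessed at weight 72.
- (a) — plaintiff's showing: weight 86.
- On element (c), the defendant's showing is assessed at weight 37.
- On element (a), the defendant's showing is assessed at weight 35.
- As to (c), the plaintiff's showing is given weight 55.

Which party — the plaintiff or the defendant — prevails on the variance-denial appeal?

defendant

At Stage 1 the plaintiff must meet a more-likely-than-not showing (weight is at least 52): on (a) the weight is 86 less the opposing 35 gives net 51, which does not reach 52, so (a) does not meet the standard; on (b) the weight is 72 less the opposing 21 gives net 51, which does not reach 52, so (b) does not meet the standard.
  The plaintiff does not carry Stage 1.
So the defendant prevails.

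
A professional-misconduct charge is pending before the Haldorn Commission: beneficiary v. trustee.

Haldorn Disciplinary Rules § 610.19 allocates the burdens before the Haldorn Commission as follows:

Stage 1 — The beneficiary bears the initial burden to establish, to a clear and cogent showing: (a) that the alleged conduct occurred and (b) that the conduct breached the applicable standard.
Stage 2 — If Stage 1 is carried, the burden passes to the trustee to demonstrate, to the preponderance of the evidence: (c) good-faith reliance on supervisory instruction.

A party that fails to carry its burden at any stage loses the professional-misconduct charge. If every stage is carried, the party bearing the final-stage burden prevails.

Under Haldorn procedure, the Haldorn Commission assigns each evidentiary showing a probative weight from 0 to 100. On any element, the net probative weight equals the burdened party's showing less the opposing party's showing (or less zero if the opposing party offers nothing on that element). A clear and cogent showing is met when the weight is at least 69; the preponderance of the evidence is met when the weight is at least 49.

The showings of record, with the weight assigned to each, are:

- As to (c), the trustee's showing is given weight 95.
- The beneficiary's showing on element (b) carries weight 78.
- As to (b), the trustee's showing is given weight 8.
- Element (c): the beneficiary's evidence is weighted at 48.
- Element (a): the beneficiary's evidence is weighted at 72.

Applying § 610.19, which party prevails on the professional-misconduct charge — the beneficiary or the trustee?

Stage 1 — burden on beneficiary; standard: a clear and cogent showing (weight is at least 69).
    (a): 72 ≥ 69 [met]
    (b): 78 − 8 = 70 ≥ 69 [met]
  All elements met. The burden passes to the trustee.
Stage 2 — burden on trustee; standard: the preponderance of the evidence (weight is at least 49).
    (c): 95 − 48 = 47 < 49 [not met]
  The trustee does not carry Stage 2.
So the beneficiary prevails.

beneficiary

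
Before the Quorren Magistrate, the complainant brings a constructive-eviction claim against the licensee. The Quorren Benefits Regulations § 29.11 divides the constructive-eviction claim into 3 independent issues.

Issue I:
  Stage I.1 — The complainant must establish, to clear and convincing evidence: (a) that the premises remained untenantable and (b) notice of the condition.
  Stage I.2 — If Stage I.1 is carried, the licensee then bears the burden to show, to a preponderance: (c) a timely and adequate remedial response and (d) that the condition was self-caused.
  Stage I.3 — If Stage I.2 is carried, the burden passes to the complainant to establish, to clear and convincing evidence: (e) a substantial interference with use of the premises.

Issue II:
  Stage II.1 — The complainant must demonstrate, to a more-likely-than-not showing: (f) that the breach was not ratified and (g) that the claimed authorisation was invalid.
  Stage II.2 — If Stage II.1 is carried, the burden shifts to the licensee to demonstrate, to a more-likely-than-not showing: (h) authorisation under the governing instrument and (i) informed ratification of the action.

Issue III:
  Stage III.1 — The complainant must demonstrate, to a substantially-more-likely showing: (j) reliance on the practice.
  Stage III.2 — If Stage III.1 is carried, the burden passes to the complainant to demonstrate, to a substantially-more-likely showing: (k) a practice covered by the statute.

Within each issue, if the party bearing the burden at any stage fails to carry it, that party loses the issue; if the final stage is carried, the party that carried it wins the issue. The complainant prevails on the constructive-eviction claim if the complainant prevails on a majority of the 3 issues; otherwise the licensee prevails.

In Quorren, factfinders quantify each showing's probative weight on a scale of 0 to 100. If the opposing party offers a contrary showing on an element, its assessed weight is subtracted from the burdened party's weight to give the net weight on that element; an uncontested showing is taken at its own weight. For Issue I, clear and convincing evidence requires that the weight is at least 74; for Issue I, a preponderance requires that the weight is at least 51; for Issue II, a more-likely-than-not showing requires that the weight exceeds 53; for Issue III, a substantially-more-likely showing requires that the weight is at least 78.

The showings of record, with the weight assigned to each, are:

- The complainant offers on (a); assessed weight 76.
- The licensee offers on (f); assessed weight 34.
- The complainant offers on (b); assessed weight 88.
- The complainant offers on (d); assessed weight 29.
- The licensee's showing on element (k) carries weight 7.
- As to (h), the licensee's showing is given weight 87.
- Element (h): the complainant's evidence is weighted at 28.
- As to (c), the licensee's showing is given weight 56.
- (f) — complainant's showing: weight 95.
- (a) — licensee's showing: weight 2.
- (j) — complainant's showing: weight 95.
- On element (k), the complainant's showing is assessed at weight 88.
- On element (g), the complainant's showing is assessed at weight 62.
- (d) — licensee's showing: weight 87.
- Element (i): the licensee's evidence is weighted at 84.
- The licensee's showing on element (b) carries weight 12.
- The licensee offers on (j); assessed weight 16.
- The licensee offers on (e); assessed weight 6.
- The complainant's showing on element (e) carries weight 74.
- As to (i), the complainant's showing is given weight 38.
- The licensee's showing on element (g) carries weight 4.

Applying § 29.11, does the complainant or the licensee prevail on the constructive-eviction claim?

— Issue I —
Stage I.1 (complainant, clear and convincing evidence, weight is at least 74): (a) net 76−2=74 ≥ 74 — meets; (b) net 88−12=76 ≥ 74 — meets.
  Stage I.1 carried; the burden shifts to the licensee.
Stage I.2 (licensee, a preponderance, weight is at least 51): (c) 56 ≥ 51 — meets; (d) net 87−29=58 ≥ 51 — meets.
  Stage I.2 is satisfied; the onus moves to the complainant.
Stage I.3 (complainant, clear and convincing evidence, weight is at least 74): (e) net 74−6=68 < 74 — fails.
  Stage I.3 not carried; the complainant fails its burden.
So the licensee prevails on this issue.
— Issue II —
Stage II.1 (complainant, a more-likely-than-not showing, weight exceeds 53): (f) net 95−34=61 > 53 — meets; (g) net 62−4=58 > 53 — meets.
  All elements met. The burden passes to the licensee.
Stage II.2 (licensee, a more-likely-than-not showing, weight exceeds 53): (h) net 87−28=59 > 53 — meets; (i) net 84−38=46 ≤ 53 — fails.
  Not every element is met, so the licensee fails to carry Stage II.2.
The analysis ends at Stage II.2; the complainant prevails on this issue.
— Issue III —
Stage III.1 — burden on complainant; standard: a substantially-more-likely showing (weight is at least 78).
    (j): 95 − 16 = 79 ≥ 78 [met]
  Stage III.1 is satisfied; the complainant continues to bear the burden.
Stage III.2 — burden on complainant; standard: a substantially-more-likely showing (weight is at least 78).
    (k): 88 − 7 = 81 ≥ 78 [met]
  Stage III.2 carried; the final stage is satisfied.
With every stage satisfied, the complainant prevails on this issue.
Per-issue: Issue I → licensee; Issue II → complainant; Issue III → complainant. The complainant must prevail on a majority of issues; overall, the complainant prevails.

complainant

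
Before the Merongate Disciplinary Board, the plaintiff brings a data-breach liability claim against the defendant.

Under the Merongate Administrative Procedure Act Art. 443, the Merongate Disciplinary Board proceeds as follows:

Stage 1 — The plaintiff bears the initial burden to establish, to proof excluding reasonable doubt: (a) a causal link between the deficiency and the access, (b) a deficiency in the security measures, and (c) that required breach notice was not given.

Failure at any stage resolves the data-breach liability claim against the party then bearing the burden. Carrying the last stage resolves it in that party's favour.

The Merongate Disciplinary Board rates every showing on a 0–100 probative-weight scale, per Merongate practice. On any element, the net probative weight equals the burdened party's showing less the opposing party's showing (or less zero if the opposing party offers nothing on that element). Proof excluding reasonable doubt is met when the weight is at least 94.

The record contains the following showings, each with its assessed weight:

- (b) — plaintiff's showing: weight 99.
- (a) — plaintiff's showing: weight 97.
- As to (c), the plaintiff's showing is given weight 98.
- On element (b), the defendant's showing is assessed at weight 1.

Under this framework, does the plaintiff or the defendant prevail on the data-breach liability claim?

plaintiff

At Stage 1 the plaintiff must meet proof excluding reasonable doubt (weight is at least 94): on (a) the weight is 97, ≥ 94, so (a) meets the standard; on (b) the weight is 99 less the opposing 1 gives net 98, ≥ 94, so (b) meets the standard; on (c) the weight is 98, ≥ 94, so (c) meets the standard.
  All elements met at the final stage.
All stages carried — the plaintiff prevails.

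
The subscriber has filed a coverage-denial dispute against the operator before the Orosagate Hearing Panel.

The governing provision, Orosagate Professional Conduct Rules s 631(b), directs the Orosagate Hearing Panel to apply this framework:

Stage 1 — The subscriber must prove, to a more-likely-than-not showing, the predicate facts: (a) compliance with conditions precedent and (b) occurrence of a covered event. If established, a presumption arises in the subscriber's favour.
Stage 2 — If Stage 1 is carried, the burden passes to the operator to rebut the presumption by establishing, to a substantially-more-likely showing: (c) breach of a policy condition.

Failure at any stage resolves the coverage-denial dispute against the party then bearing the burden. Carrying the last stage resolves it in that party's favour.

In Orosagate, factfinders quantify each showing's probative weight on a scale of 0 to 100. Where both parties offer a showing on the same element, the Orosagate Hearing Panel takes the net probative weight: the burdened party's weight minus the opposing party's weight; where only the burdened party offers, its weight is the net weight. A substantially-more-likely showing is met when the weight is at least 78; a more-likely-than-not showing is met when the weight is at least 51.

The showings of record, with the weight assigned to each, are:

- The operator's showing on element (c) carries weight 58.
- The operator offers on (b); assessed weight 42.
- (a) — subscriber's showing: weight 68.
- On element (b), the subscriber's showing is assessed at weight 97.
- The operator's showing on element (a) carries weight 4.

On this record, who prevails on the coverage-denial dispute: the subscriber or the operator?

subscriber

At Stage 1 the subscriber must meet a more-likely-than-not showing (weight is at least 51): on (a) the weight is 68 less the opposing 4 gives net 64, which does reach 51, so (a) meets the standard; on (b) the weight is 97 less the opposing 42 gives net 55, which does reach 51, so (b) meets the standard.
  All elements met. The burden passes to the operator.
At Stage 2 the operator must meet a substantially-more-likely showing (weight is at least 78): on (c) the weight is 58, < 78, so (c) does not meet the standard.
  Not every element is met, so the operator fails to carry Stage 2.
The analysis ends at Stage 2; the subscriber prevails.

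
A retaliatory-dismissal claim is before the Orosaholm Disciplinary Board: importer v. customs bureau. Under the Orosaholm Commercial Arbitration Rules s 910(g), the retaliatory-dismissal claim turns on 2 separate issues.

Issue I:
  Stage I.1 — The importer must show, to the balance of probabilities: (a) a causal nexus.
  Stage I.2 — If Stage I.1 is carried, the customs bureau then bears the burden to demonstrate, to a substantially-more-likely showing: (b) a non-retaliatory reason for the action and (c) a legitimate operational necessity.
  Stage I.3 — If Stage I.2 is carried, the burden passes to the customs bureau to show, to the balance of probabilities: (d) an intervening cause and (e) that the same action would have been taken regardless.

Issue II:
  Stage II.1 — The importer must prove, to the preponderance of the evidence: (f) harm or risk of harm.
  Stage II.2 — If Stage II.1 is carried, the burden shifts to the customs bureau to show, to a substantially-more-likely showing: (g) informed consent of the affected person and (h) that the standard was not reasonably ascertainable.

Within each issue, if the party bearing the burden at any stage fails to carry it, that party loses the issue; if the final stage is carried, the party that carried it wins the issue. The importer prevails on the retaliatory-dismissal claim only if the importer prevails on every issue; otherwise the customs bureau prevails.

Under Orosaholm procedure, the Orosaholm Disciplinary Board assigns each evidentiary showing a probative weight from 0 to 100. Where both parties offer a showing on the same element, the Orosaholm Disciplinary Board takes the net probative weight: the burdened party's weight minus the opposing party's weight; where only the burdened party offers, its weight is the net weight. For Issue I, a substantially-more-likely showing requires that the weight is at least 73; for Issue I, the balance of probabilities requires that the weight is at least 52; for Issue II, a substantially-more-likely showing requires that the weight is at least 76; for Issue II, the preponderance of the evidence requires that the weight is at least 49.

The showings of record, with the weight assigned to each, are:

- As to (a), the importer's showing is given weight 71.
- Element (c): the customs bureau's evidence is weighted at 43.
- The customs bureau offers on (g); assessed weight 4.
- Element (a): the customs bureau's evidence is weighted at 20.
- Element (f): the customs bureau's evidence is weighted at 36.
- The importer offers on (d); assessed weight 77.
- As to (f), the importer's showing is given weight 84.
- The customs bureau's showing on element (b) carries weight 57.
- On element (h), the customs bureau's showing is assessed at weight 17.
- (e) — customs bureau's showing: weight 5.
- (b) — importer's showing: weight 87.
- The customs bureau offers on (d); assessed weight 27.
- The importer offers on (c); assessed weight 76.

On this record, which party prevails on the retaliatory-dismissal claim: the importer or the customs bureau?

— Issue I —
At Stage I.1 the importer must meet the balance of probabilities (weight is at least 52): on (a) the weight is 71 less the opposing 20 gives net 51, < 52, so (a) does not meet the standard.
  The importer does not carry Stage I.1.
The customs bureau prevails on this issue.
— Issue II —
Stage II.1 — burden on importer; standard: the preponderance of the evidence (weight is at least 49).
    (f): 84 − 36 = 48 < 49 [not met]
  Not every element is met, so the importer fails to carry Stage II.1.
The analysis ends at Stage II.1; the customs bureau prevails on this issue.
Per-issue: Issue I → customs bureau; Issue II → customs bureau. The importer must prevail on every issue; overall, the customs bureau prevails.

customs bureau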